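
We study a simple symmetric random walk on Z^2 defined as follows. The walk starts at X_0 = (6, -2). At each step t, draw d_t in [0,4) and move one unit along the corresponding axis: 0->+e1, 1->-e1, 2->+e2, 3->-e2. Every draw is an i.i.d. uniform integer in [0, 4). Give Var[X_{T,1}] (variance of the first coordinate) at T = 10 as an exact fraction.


5

Outcome values over d=0..3: [1, -1, 0, 0]
Σy = 0, Σy² = 2, M = 4
μ = 0/4 = 0,  σ² = 2/4 − (0)² = 1/2
Independent increments: Var[X_10] = 10·σ² = 10·(1/2) = 5


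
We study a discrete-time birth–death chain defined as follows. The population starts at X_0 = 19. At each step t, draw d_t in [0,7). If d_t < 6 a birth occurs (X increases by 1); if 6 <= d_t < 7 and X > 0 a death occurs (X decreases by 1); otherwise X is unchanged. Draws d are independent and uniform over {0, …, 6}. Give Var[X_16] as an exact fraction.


X can drop by at most 1 per step and X_0 = 19 > T = 16, so X_t >= 19 − t >= 3 > 0 for every t <= 16: the floor at 0 (the 'and X > 0' condition) never binds. Hence X_16 = X_0 + Σ_{t<16} Y_t with i.i.d. increments Y_t = y(d_t) ∈ {+1, −1, 0}.
Outcome values over d=0..6: [1, 1, 1, 1, 1, 1, -1]
Σy = 5, Σy² = 7, M = 7
μ = 5/7 = 5/7,  σ² = 7/7 − (5/7)² = 24/49
Independent increments: Var[X_16] = 16·σ² = 16·(24/49) = 384/49

384/49


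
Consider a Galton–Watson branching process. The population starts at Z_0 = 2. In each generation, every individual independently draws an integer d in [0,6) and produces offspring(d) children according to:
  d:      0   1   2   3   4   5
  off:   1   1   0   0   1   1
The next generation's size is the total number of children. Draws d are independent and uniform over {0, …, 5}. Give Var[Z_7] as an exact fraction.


Outcome values over d=0..5: [1, 1, 0, 0, 1, 1]
Σy = 4, Σy² = 4, M = 6
μ = 4/6 = 2/3,  σ² = 4/6 − (2/3)² = 2/9
V_0 = 0, E_0 = 2
V_1 = 2/9·E_0 + (2/3)²·V_0 = 4/9;  E_1 = 4/3
V_2 = 2/9·E_1 + (2/3)²·V_1 = 40/81;  E_2 = 8/9
V_3 = 2/9·E_2 + (2/3)²·V_2 = 304/729;  E_3 = 16/27
V_4 = 2/9·E_3 + (2/3)²·V_3 = 2080/6561;  E_4 = 32/81
V_5 = 2/9·E_4 + (2/3)²·V_4 = 13504/59049;  E_5 = 64/243
V_6 = 2/9·E_5 + (2/3)²·V_5 = 85120/531441;  E_6 = 128/729
V_7 = 2/9·E_6 + (2/3)²·V_6 = 527104/4782969;  E_7 = 256/2187

527104/4782969


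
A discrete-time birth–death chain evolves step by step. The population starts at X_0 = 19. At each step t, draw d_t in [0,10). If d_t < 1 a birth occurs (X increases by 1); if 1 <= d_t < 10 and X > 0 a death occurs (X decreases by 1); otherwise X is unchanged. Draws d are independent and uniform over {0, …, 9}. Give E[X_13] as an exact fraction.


X can drop by at most 1 per step and X_0 = 19 > T = 13, so X_t >= 19 − t >= 6 > 0 for every t <= 13: the floor at 0 (the 'and X > 0' condition) never binds. Hence X_13 = X_0 + Σ_{t<13} Y_t with i.i.d. increments Y_t = y(d_t) ∈ {+1, −1, 0}.
Outcome values over d=0..9: [1, -1, -1, -1, -1, -1, -1, -1, -1, -1]
Σy = -8, Σy² = 10, M = 10
μ = -8/10 = -4/5,  σ² = 10/10 − (-4/5)² = 9/25
E[X_13] = 19 + 13·(-4/5) = 43/5

43/5


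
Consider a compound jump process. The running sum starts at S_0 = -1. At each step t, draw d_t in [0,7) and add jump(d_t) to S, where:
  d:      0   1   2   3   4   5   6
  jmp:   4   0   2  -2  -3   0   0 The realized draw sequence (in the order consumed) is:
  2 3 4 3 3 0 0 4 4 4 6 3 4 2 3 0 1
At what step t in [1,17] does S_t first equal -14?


13

t=0: S=-1, d=2, jump=2, S_1=1
t=1: S=1, d=3, jump=-2, S_2=-1
t=2: S=-1, d=4, jump=-3, S_3=-4
t=3: S=-4, d=3, jump=-2, S_4=-6
t=4: S=-6, d=3, jump=-2, S_5=-8
t=5: S=-8, d=0, jump=4, S_6=-4
t=6: S=-4, d=0, jump=4, S_7=0
t=7: S=0, d=4, jump=-3, S_8=-3
t=8: S=-3, d=4, jump=-3, S_9=-6
t=9: S=-6, d=4, jump=-3, S_10=-9
t=10: S=-9, d=6, jump=0, S_11=-9
t=11: S=-9, d=3, jump=-2, S_12=-11
t=12: S=-11, d=4, jump=-3, S_13=-14
t=13: S=-14, d=2, jump=2, S_14=-12
t=14: S=-12, d=3, jump=-2, S_15=-14
t=15: S=-14, d=0, jump=4, S_16=-10
t=16: S=-10, d=1, jump=0, S_17=-10


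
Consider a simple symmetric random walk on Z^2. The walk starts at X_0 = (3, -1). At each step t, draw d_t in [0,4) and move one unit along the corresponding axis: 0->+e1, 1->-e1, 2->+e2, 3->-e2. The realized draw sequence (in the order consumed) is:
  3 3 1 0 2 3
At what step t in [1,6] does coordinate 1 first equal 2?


3

t=0: X=(3, -1), d=3 → -e2, X_1=(3, -2)
t=1: X=(3, -2), d=3 → -e2, X_2=(3, -3)
t=2: X=(3, -3), d=1 → -e1, X_3=(2, -3)
t=3: X=(2, -3), d=0 → +e1, X_4=(3, -3)
t=4: X=(3, -3), d=2 → +e2, X_5=(3, -2)
t=5: X=(3, -2), d=3 → -e2, X_6=(3, -3)


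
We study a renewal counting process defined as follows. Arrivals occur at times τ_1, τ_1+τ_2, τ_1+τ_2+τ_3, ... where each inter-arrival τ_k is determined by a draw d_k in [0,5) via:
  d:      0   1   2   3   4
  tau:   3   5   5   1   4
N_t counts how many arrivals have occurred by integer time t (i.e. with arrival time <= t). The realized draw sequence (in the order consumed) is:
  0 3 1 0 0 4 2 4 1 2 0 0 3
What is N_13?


4

draw d_1=0: τ_1=3, arrival time A_1=3
draw d_2=3: τ_2=1, arrival time A_2=4
draw d_3=1: τ_3=5, arrival time A_3=9
draw d_4=0: τ_4=3, arrival time A_4=12
draw d_5=0: τ_5=3, arrival time A_5=15
draw d_6=4: τ_6=4, arrival time A_6=19
draw d_7=2: τ_7=5, arrival time A_7=24
draw d_8=4: τ_8=4, arrival time A_8=28
draw d_9=1: τ_9=5, arrival time A_9=33
draw d_10=2: τ_10=5, arrival time A_10=38
draw d_11=0: τ_11=3, arrival time A_11=41
draw d_12=0: τ_12=3, arrival time A_12=44
draw d_13=3: τ_13=1, arrival time A_13=45
N_t over t=0..13: 0:0 1:0 2:0 3:1 4:2 5:2 6:2 7:2 8:2 9:3 10:3 11:3 12:4 13:4


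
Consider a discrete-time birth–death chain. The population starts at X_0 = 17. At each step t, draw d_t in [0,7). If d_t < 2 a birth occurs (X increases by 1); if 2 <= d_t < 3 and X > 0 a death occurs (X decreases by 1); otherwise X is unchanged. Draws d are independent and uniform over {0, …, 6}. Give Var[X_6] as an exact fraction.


X can drop by at most 1 per step and X_0 = 17 > T = 6, so X_t >= 17 − t >= 11 > 0 for every t <= 6: the floor at 0 (the 'and X > 0' condition) never binds. Hence X_6 = X_0 + Σ_{t<6} Y_t with i.i.d. increments Y_t = y(d_t) ∈ {+1, −1, 0}.
Outcome values over d=0..6: [1, 1, -1, 0, 0, 0, 0]
Σy = 1, Σy² = 3, M = 7
μ = 1/7 = 1/7,  σ² = 3/7 − (1/7)² = 20/49
Independent increments: Var[X_6] = 6·σ² = 6·(20/49) = 120/49

120/49


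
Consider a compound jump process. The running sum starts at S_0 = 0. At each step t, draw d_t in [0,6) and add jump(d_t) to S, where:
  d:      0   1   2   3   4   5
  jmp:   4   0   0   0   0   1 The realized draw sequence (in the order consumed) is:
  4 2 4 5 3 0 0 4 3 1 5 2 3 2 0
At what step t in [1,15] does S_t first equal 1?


t=0: S=0, d=4, jump=0, S_1=0
t=1: S=0, d=2, jump=0, S_2=0
t=2: S=0, d=4, jump=0, S_3=0
t=3: S=0, d=5, jump=1, S_4=1
t=4: S=1, d=3, jump=0, S_5=1
t=5: S=1, d=0, jump=4, S_6=5
t=6: S=5, d=0, jump=4, S_7=9
t=7: S=9, d=4, jump=0, S_8=9
t=8: S=9, d=3, jump=0, S_9=9
t=9: S=9, d=1, jump=0, S_10=9
t=10: S=9, d=5, jump=1, S_11=10
t=11: S=10, d=2, jump=0, S_12=10
t=12: S=10, d=3, jump=0, S_13=10
t=13: S=10, d=2, jump=0, S_14=10
t=14: S=10, d=0, jump=4, S_15=14

4


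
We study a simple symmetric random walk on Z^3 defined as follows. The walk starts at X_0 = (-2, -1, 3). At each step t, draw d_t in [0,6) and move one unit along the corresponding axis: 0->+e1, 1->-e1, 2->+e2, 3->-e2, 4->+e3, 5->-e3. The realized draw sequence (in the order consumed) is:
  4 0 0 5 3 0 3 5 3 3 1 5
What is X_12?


t=0: X=(-2, -1, 3), d=4 → +e3, X_1=(-2, -1, 4)
t=1: X=(-2, -1, 4), d=0 → +e1, X_2=(-1, -1, 4)
t=2: X=(-1, -1, 4), d=0 → +e1, X_3=(0, -1, 4)
t=3: X=(0, -1, 4), d=5 → -e3, X_4=(0, -1, 3)
t=4: X=(0, -1, 3), d=3 → -e2, X_5=(0, -2, 3)
t=5: X=(0, -2, 3), d=0 → +e1, X_6=(1, -2, 3)
t=6: X=(1, -2, 3), d=3 → -e2, X_7=(1, -3, 3)
t=7: X=(1, -3, 3), d=5 → -e3, X_8=(1, -3, 2)
t=8: X=(1, -3, 2), d=3 → -e2, X_9=(1, -4, 2)
t=9: X=(1, -4, 2), d=3 → -e2, X_10=(1, -5, 2)
t=10: X=(1, -5, 2), d=1 → -e1, X_11=(0, -5, 2)
t=11: X=(0, -5, 2), d=5 → -e3, X_12=(0, -5, 1)

(0, -5, 1)


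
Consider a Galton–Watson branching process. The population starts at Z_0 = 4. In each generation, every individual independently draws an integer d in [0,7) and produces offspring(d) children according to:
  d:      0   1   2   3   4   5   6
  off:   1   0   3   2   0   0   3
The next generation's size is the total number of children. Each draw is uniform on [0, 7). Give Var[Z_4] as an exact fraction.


485222400/5764801

Outcome values over d=0..6: [1, 0, 3, 2, 0, 0, 3]
Σy = 9, Σy² = 23, M = 7
μ = 9/7 = 9/7,  σ² = 23/7 − (9/7)² = 80/49
V_0 = 0, E_0 = 4
V_1 = 80/49·E_0 + (9/7)²·V_0 = 320/49;  E_1 = 36/7
V_2 = 80/49·E_1 + (9/7)²·V_1 = 46080/2401;  E_2 = 324/49
V_3 = 80/49·E_2 + (9/7)²·V_2 = 5002560/117649;  E_3 = 2916/343
V_4 = 80/49·E_3 + (9/7)²·V_3 = 485222400/5764801;  E_4 = 26244/2401


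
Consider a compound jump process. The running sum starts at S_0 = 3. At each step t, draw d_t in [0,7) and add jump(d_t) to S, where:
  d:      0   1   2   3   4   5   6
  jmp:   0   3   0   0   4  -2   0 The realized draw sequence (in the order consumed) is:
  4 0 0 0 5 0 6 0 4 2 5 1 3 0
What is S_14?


10

t=0: S=3, d=4, jump=4, S_1=7
t=1: S=7, d=0, jump=0, S_2=7
t=2: S=7, d=0, jump=0, S_3=7
t=3: S=7, d=0, jump=0, S_4=7
t=4: S=7, d=5, jump=-2, S_5=5
t=5: S=5, d=0, jump=0, S_6=5
t=6: S=5, d=6, jump=0, S_7=5
t=7: S=5, d=0, jump=0, S_8=5
t=8: S=5, d=4, jump=4, S_9=9
t=9: S=9, d=2, jump=0, S_10=9
t=10: S=9, d=5, jump=-2, S_11=7
t=11: S=7, d=1, jump=3, S_12=10
t=12: S=10, d=3, jump=0, S_13=10
t=13: S=10, d=0, jump=0, S_14=10


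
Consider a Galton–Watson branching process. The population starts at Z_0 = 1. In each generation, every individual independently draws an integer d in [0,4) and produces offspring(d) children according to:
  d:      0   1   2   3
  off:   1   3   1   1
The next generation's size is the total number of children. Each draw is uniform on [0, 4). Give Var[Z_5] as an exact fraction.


51273/1024

Outcome values over d=0..3: [1, 3, 1, 1]
Σy = 6, Σy² = 12, M = 4
μ = 6/4 = 3/2,  σ² = 12/4 − (3/2)² = 3/4
V_0 = 0, E_0 = 1
V_1 = 3/4·E_0 + (3/2)²·V_0 = 3/4;  E_1 = 3/2
V_2 = 3/4·E_1 + (3/2)²·V_1 = 45/16;  E_2 = 9/4
V_3 = 3/4·E_2 + (3/2)²·V_2 = 513/64;  E_3 = 27/8
V_4 = 3/4·E_3 + (3/2)²·V_3 = 5265/256;  E_4 = 81/16
V_5 = 3/4·E_4 + (3/2)²·V_4 = 51273/1024;  E_5 = 243/32


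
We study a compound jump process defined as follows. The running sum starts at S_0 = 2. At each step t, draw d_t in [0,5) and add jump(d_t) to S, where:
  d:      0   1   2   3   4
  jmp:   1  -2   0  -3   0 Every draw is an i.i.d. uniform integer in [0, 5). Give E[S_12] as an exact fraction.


Outcome values over d=0..4: [1, -2, 0, -3, 0]
Σy = -4, Σy² = 14, M = 5
μ = -4/5 = -4/5,  σ² = 14/5 − (-4/5)² = 54/25
E[S_12] = 2 + 12·(-4/5) = -38/5

-38/5


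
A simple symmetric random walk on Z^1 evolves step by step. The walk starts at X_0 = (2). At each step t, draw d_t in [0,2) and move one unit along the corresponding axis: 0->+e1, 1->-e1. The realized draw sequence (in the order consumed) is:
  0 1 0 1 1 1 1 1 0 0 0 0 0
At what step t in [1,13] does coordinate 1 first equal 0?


6

t=0: X=(2), d=0 → +e1, X_1=(3)
t=1: X=(3), d=1 → -e1, X_2=(2)
t=2: X=(2), d=0 → +e1, X_3=(3)
t=3: X=(3), d=1 → -e1, X_4=(2)
t=4: X=(2), d=1 → -e1, X_5=(1)
t=5: X=(1), d=1 → -e1, X_6=(0)
t=6: X=(0), d=1 → -e1, X_7=(-1)
t=7: X=(-1), d=1 → -e1, X_8=(-2)
t=8: X=(-2), d=0 → +e1, X_9=(-1)
t=9: X=(-1), d=0 → +e1, X_10=(0)
t=10: X=(0), d=0 → +e1, X_11=(1)
t=11: X=(1), d=0 → +e1, X_12=(2)
t=12: X=(2), d=0 → +e1, X_13=(3)


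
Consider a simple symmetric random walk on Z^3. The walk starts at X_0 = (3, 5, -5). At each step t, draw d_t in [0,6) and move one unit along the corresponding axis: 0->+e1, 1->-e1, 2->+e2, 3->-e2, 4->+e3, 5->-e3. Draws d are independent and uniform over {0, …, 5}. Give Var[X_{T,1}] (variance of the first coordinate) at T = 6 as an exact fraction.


2

Outcome values over d=0..5: [1, -1, 0, 0, 0, 0]
Σy = 0, Σy² = 2, M = 6
μ = 0/6 = 0,  σ² = 2/6 − (0)² = 1/3
Independent increments: Var[X_6] = 6·σ² = 6·(1/3) = 2


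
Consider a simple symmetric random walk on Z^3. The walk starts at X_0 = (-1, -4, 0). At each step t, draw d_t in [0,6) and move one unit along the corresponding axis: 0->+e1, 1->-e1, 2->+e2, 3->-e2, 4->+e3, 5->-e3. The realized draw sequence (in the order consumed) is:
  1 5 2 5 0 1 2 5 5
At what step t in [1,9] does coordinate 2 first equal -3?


t=0: X=(-1, -4, 0), d=1 → -e1, X_1=(-2, -4, 0)
t=1: X=(-2, -4, 0), d=5 → -e3, X_2=(-2, -4, -1)
t=2: X=(-2, -4, -1), d=2 → +e2, X_3=(-2, -3, -1)
t=3: X=(-2, -3, -1), d=5 → -e3, X_4=(-2, -3, -2)
t=4: X=(-2, -3, -2), d=0 → +e1, X_5=(-1, -3, -2)
t=5: X=(-1, -3, -2), d=1 → -e1, X_6=(-2, -3, -2)
t=6: X=(-2, -3, -2), d=2 → +e2, X_7=(-2, -2, -2)
t=7: X=(-2, -2, -2), d=5 → -e3, X_8=(-2, -2, -3)
t=8: X=(-2, -2, -3), d=5 → -e3, X_9=(-2, -2, -4)

3


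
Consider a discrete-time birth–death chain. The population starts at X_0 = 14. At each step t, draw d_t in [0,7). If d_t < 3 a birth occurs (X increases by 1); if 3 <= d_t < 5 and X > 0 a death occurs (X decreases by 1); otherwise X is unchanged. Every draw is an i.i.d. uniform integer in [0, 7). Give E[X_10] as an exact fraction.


X can drop by at most 1 per step and X_0 = 14 > T = 10, so X_t >= 14 − t >= 4 > 0 for every t <= 10: the floor at 0 (the 'and X > 0' condition) never binds. Hence X_10 = X_0 + Σ_{t<10} Y_t with i.i.d. increments Y_t = y(d_t) ∈ {+1, −1, 0}.
Outcome values over d=0..6: [1, 1, 1, -1, -1, 0, 0]
Σy = 1, Σy² = 5, M = 7
μ = 1/7 = 1/7,  σ² = 5/7 − (1/7)² = 34/49
E[X_10] = 14 + 10·(1/7) = 108/7

108/7


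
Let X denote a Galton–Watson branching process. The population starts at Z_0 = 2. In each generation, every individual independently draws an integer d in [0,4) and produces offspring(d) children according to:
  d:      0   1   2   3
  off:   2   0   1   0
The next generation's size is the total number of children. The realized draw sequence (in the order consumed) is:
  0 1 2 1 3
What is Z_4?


0

gen 0: Z_0=2, draws=[0, 1], offspring=[2, 0], Z_1=2
gen 1: Z_1=2, draws=[2, 1], offspring=[1, 0], Z_2=1
gen 2: Z_2=1, draws=[3], offspring=[0], Z_3=0
gen 3: Z_3=0, draws=[], offspring=[], Z_4=0


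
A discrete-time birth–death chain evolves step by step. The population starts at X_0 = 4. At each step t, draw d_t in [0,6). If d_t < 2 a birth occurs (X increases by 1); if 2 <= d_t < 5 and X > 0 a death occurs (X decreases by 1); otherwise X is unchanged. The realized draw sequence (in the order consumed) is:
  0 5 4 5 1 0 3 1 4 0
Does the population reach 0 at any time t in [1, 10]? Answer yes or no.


t=0: X=4, d=0 → birth, X_1=5
t=1: X=5, d=5 → hold, X_2=5
t=2: X=5, d=4 → death, X_3=4
t=3: X=4, d=5 → hold, X_4=4
t=4: X=4, d=1 → birth, X_5=5
t=5: X=5, d=0 → birth, X_6=6
t=6: X=6, d=3 → death, X_7=5
t=7: X=5, d=1 → birth, X_8=6
t=8: X=6, d=4 → death, X_9=5
t=9: X=5, d=0 → birth, X_10=6

no


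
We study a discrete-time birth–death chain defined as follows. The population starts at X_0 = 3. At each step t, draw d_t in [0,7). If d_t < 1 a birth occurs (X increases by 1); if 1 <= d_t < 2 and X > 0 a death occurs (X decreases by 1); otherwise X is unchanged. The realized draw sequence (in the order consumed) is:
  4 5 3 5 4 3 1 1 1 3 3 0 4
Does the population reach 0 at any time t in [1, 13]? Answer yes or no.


t=0: X=3, d=4 → hold, X_1=3
t=1: X=3, d=5 → hold, X_2=3
t=2: X=3, d=3 → hold, X_3=3
t=3: X=3, d=5 → hold, X_4=3
t=4: X=3, d=4 → hold, X_5=3
t=5: X=3, d=3 → hold, X_6=3
t=6: X=3, d=1 → death, X_7=2
t=7: X=2, d=1 → death, X_8=1
t=8: X=1, d=1 → death, X_9=0
t=9: X=0, d=3 → hold, X_10=0
t=10: X=0, d=3 → hold, X_11=0
t=11: X=0, d=0 → birth, X_12=1
t=12: X=1, d=4 → hold, X_13=1

yes


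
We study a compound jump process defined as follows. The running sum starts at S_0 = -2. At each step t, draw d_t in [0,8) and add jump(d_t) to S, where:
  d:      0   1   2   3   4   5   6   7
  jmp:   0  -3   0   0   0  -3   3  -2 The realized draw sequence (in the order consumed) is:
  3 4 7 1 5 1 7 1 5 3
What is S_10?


t=0: S=-2, d=3, jump=0, S_1=-2
t=1: S=-2, d=4, jump=0, S_2=-2
t=2: S=-2, d=7, jump=-2, S_3=-4
t=3: S=-4, d=1, jump=-3, S_4=-7
t=4: S=-7, d=5, jump=-3, S_5=-10
t=5: S=-10, d=1, jump=-3, S_6=-13
t=6: S=-13, d=7, jump=-2, S_7=-15
t=7: S=-15, d=1, jump=-3, S_8=-18
t=8: S=-18, d=5, jump=-3, S_9=-21
t=9: S=-21, d=3, jump=0, S_10=-21

-21


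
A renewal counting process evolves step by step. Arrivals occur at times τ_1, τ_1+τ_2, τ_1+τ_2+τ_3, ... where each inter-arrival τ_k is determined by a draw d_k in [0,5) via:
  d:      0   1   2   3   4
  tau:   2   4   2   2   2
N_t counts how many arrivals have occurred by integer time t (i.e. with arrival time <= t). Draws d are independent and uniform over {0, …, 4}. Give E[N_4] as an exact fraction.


Inter-arrival values over d=0..4: [2, 4, 2, 2, 2]
Each d has probability 1/5, so the pmf of τ is: f(2) = 4/5, f(4) = 1/5
Renewal equation for m(n) = E[N_n]: condition on τ_1 = k (if k <= n, one arrival plus a fresh copy on the remaining n−k steps): m(n) = F(n) + Σ_{k<=n} f(k)·m(n−k), where F(n) = P(τ <= n) and m(0) = 0
m(1) = F(1) = 0
m(2) = F(2) = 4/5
m(3) = F(3) = 4/5
m(4) = F(4) + f(2)·m(2) = 1 + 4/5·4/5 = 41/25
E[N_4] = m(4) = 41/25

41/25


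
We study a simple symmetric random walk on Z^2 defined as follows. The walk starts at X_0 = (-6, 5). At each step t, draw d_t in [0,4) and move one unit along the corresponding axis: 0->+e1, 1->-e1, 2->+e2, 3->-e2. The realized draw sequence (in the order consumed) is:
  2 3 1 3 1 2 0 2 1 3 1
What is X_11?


(-9, 5)

t=0: X=(-6, 5), d=2 → +e2, X_1=(-6, 6)
t=1: X=(-6, 6), d=3 → -e2, X_2=(-6, 5)
t=2: X=(-6, 5), d=1 → -e1, X_3=(-7, 5)
t=3: X=(-7, 5), d=3 → -e2, X_4=(-7, 4)
t=4: X=(-7, 4), d=1 → -e1, X_5=(-8, 4)
t=5: X=(-8, 4), d=2 → +e2, X_6=(-8, 5)
t=6: X=(-8, 5), d=0 → +e1, X_7=(-7, 5)
t=7: X=(-7, 5), d=2 → +e2, X_8=(-7, 6)
t=8: X=(-7, 6), d=1 → -e1, X_9=(-8, 6)
t=9: X=(-8, 6), d=3 → -e2, X_10=(-8, 5)
t=10: X=(-8, 5), d=1 → -e1, X_11=(-9, 5)


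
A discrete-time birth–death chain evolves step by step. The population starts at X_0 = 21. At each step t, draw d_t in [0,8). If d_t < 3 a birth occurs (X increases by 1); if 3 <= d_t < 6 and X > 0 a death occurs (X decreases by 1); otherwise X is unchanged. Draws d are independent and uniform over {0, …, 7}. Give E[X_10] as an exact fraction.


21

X can drop by at most 1 per step and X_0 = 21 > T = 10, so X_t >= 21 − t >= 11 > 0 for every t <= 10: the floor at 0 (the 'and X > 0' condition) never binds. Hence X_10 = X_0 + Σ_{t<10} Y_t with i.i.d. increments Y_t = y(d_t) ∈ {+1, −1, 0}.
Outcome values over d=0..7: [1, 1, 1, -1, -1, -1, 0, 0]
Σy = 0, Σy² = 6, M = 8
μ = 0/8 = 0,  σ² = 6/8 − (0)² = 3/4
E[X_10] = 21 + 10·(0) = 21


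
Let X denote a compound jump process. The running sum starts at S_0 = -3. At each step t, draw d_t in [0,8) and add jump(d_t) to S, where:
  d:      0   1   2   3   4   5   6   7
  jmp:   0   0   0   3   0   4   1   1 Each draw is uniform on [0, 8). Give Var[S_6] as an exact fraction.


Outcome values over d=0..7: [0, 0, 0, 3, 0, 4, 1, 1]
Σy = 9, Σy² = 27, M = 8
μ = 9/8 = 9/8,  σ² = 27/8 − (9/8)² = 135/64
Independent increments: Var[S_6] = 6·σ² = 6·(135/64) = 405/32

405/32


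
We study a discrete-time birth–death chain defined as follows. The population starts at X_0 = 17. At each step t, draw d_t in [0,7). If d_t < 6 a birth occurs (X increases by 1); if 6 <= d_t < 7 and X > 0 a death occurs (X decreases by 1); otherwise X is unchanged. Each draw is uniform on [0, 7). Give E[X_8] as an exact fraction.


X can drop by at most 1 per step and X_0 = 17 > T = 8, so X_t >= 17 − t >= 9 > 0 for every t <= 8: the floor at 0 (the 'and X > 0' condition) never binds. Hence X_8 = X_0 + Σ_{t<8} Y_t with i.i.d. increments Y_t = y(d_t) ∈ {+1, −1, 0}.
Outcome values over d=0..6: [1, 1, 1, 1, 1, 1, -1]
Σy = 5, Σy² = 7, M = 7
μ = 5/7 = 5/7,  σ² = 7/7 − (5/7)² = 24/49
E[X_8] = 17 + 8·(5/7) = 159/7

159/7


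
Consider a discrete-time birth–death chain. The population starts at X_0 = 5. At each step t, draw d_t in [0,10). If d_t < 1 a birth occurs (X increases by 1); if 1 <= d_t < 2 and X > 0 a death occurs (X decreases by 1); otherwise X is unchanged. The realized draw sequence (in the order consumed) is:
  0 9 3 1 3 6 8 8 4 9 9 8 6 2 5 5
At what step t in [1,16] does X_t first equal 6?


t=0: X=5, d=0 → birth, X_1=6
t=1: X=6, d=9 → hold, X_2=6
t=2: X=6, d=3 → hold, X_3=6
t=3: X=6, d=1 → death, X_4=5
t=4: X=5, d=3 → hold, X_5=5
t=5: X=5, d=6 → hold, X_6=5
t=6: X=5, d=8 → hold, X_7=5
t=7: X=5, d=8 → hold, X_8=5
t=8: X=5, d=4 → hold, X_9=5
t=9: X=5, d=9 → hold, X_10=5
t=10: X=5, d=9 → hold, X_11=5
t=11: X=5, d=8 → hold, X_12=5
t=12: X=5, d=6 → hold, X_13=5
t=13: X=5, d=2 → hold, X_14=5
t=14: X=5, d=5 → hold, X_15=5
t=15: X=5, d=5 → hold, X_16=5

1


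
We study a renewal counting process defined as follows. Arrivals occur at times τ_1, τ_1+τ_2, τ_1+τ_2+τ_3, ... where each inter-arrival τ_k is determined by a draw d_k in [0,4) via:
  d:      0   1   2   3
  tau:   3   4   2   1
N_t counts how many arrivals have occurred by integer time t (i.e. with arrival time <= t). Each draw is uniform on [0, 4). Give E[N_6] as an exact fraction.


8969/4096

Inter-arrival values over d=0..3: [3, 4, 2, 1]
Each d has probability 1/4, so the pmf of τ is: f(1) = 1/4, f(2) = 1/4, f(3) = 1/4, f(4) = 1/4
Renewal equation for m(n) = E[N_n]: condition on τ_1 = k (if k <= n, one arrival plus a fresh copy on the remaining n−k steps): m(n) = F(n) + Σ_{k<=n} f(k)·m(n−k), where F(n) = P(τ <= n) and m(0) = 0
m(1) = F(1) = 1/4
m(2) = F(2) + f(1)·m(1) = 1/2 + 1/4·1/4 = 9/16
m(3) = F(3) + f(1)·m(2) + f(2)·m(1) = 3/4 + 1/4·9/16 + 1/4·1/4 = 61/64
m(4) = F(4) + f(1)·m(3) + f(2)·m(2) + f(3)·m(1) = 1 + 1/4·61/64 + 1/4·9/16 + 1/4·1/4 = 369/256
m(5) = F(5) + f(1)·m(4) + f(2)·m(3) + f(3)·m(2) + f(4)·m(1) = 1 + 1/4·369/256 + 1/4·61/64 + 1/4·9/16 + 1/4·1/4 = 1845/1024
m(6) = F(6) + f(1)·m(5) + f(2)·m(4) + f(3)·m(3) + f(4)·m(2) = 1 + 1/4·1845/1024 + 1/4·369/256 + 1/4·61/64 + 1/4·9/16 = 8969/4096
E[N_6] = m(6) = 8969/4096


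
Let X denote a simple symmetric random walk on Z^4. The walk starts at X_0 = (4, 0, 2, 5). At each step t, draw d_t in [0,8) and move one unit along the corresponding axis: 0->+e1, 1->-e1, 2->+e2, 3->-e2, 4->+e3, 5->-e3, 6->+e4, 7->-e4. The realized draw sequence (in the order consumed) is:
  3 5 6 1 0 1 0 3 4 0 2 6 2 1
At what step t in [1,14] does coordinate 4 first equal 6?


3

t=0: X=(4, 0, 2, 5), d=3 → -e2, X_1=(4, -1, 2, 5)
t=1: X=(4, -1, 2, 5), d=5 → -e3, X_2=(4, -1, 1, 5)
t=2: X=(4, -1, 1, 5), d=6 → +e4, X_3=(4, -1, 1, 6)
t=3: X=(4, -1, 1, 6), d=1 → -e1, X_4=(3, -1, 1, 6)
t=4: X=(3, -1, 1, 6), d=0 → +e1, X_5=(4, -1, 1, 6)
t=5: X=(4, -1, 1, 6), d=1 → -e1, X_6=(3, -1, 1, 6)
t=6: X=(3, -1, 1, 6), d=0 → +e1, X_7=(4, -1, 1, 6)
t=7: X=(4, -1, 1, 6), d=3 → -e2, X_8=(4, -2, 1, 6)
t=8: X=(4, -2, 1, 6), d=4 → +e3, X_9=(4, -2, 2, 6)
t=9: X=(4, -2, 2, 6), d=0 → +e1, X_10=(5, -2, 2, 6)
t=10: X=(5, -2, 2, 6), d=2 → +e2, X_11=(5, -1, 2, 6)
t=11: X=(5, -1, 2, 6), d=6 → +e4, X_12=(5, -1, 2, 7)
t=12: X=(5, -1, 2, 7), d=2 → +e2, X_13=(5, 0, 2, 7)
t=13: X=(5, 0, 2, 7), d=1 → -e1, X_14=(4, 0, 2, 7)


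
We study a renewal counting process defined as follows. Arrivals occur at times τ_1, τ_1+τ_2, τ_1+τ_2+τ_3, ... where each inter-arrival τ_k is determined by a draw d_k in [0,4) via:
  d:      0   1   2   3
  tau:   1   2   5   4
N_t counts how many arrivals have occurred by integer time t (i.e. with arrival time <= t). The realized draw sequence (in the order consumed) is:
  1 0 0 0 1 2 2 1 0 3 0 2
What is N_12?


draw d_1=1: τ_1=2, arrival time A_1=2
draw d_2=0: τ_2=1, arrival time A_2=3
draw d_3=0: τ_3=1, arrival time A_3=4
draw d_4=0: τ_4=1, arrival time A_4=5
draw d_5=1: τ_5=2, arrival time A_5=7
draw d_6=2: τ_6=5, arrival time A_6=12
draw d_7=2: τ_7=5, arrival time A_7=17
draw d_8=1: τ_8=2, arrival time A_8=19
draw d_9=0: τ_9=1, arrival time A_9=20
draw d_10=3: τ_10=4, arrival time A_10=24
draw d_11=0: τ_11=1, arrival time A_11=25
draw d_12=2: τ_12=5, arrival time A_12=30
N_t over t=0..12: 0:0 1:0 2:1 3:2 4:3 5:4 6:4 7:5 8:5 9:5 10:5 11:5 12:6

6


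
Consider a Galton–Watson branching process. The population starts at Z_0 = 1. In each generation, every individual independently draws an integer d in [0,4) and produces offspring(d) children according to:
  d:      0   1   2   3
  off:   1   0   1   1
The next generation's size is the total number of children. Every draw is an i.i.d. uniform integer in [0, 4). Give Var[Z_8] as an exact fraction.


386934975/4294967296

Outcome values over d=0..3: [1, 0, 1, 1]
Σy = 3, Σy² = 3, M = 4
μ = 3/4 = 3/4,  σ² = 3/4 − (3/4)² = 3/16
V_0 = 0, E_0 = 1
V_1 = 3/16·E_0 + (3/4)²·V_0 = 3/16;  E_1 = 3/4
V_2 = 3/16·E_1 + (3/4)²·V_1 = 63/256;  E_2 = 9/16
V_3 = 3/16·E_2 + (3/4)²·V_2 = 999/4096;  E_3 = 27/64
V_4 = 3/16·E_3 + (3/4)²·V_3 = 14175/65536;  E_4 = 81/256
V_5 = 3/16·E_4 + (3/4)²·V_4 = 189783/1048576;  E_5 = 243/1024
V_6 = 3/16·E_5 + (3/4)²·V_5 = 2454543/16777216;  E_6 = 729/4096
V_7 = 3/16·E_6 + (3/4)²·V_6 = 31048839/268435456;  E_7 = 2187/16384
V_8 = 3/16·E_7 + (3/4)²·V_7 = 386934975/4294967296;  E_8 = 6561/65536


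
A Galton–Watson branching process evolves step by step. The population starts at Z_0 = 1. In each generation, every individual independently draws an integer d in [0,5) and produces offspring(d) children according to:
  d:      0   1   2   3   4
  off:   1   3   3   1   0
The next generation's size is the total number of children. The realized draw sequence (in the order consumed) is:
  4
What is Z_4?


0

gen 0: Z_0=1, draws=[4], offspring=[0], Z_1=0
gen 1: Z_1=0, draws=[], offspring=[], Z_2=0
gen 2: Z_2=0, draws=[], offspring=[], Z_3=0
gen 3: Z_3=0, draws=[], offspring=[], Z_4=0


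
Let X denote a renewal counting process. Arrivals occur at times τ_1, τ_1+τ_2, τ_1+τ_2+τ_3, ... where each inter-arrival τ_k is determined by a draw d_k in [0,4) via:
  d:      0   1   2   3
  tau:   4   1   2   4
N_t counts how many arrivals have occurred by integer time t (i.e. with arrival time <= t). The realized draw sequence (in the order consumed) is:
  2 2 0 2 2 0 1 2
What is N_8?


draw d_1=2: τ_1=2, arrival time A_1=2
draw d_2=2: τ_2=2, arrival time A_2=4
draw d_3=0: τ_3=4, arrival time A_3=8
draw d_4=2: τ_4=2, arrival time A_4=10
draw d_5=2: τ_5=2, arrival time A_5=12
draw d_6=0: τ_6=4, arrival time A_6=16
draw d_7=1: τ_7=1, arrival time A_7=17
draw d_8=2: τ_8=2, arrival time A_8=19
N_t over t=0..8: 0:0 1:0 2:1 3:1 4:2 5:2 6:2 7:2 8:3

3


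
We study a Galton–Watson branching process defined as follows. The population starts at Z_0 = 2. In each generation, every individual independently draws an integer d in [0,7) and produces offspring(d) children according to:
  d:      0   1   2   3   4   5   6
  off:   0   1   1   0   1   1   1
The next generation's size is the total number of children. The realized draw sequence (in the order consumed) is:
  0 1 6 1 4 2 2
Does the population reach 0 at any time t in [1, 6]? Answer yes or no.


gen 0: Z_0=2, draws=[0, 1], offspring=[0, 1], Z_1=1
gen 1: Z_1=1, draws=[6], offspring=[1], Z_2=1
gen 2: Z_2=1, draws=[1], offspring=[1], Z_3=1
gen 3: Z_3=1, draws=[4], offspring=[1], Z_4=1
gen 4: Z_4=1, draws=[2], offspring=[1], Z_5=1
gen 5: Z_5=1, draws=[2], offspring=[1], Z_6=1

no


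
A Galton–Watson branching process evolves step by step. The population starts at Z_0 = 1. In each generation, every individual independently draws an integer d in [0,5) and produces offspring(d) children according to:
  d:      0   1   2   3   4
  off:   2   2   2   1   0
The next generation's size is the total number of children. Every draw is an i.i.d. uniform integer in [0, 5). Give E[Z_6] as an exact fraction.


117649/15625

Outcome values over d=0..4: [2, 2, 2, 1, 0]
Σy = 7, Σy² = 13, M = 5
μ = 7/5 = 7/5,  σ² = 13/5 − (7/5)² = 16/25
E[Z_0] = 1
E[Z_1] = 7/5·E[Z_0] = 7/5
E[Z_2] = 7/5·E[Z_1] = 49/25
E[Z_3] = 7/5·E[Z_2] = 343/125
E[Z_4] = 7/5·E[Z_3] = 2401/625
E[Z_5] = 7/5·E[Z_4] = 16807/3125
E[Z_6] = 7/5·E[Z_5] = 117649/15625


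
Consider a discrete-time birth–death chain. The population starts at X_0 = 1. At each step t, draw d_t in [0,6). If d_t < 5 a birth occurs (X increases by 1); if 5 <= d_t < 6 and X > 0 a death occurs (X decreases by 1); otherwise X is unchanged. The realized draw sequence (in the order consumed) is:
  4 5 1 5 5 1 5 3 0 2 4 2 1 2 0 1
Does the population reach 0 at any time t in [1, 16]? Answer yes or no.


t=0: X=1, d=4 → birth, X_1=2
t=1: X=2, d=5 → death, X_2=1
t=2: X=1, d=1 → birth, X_3=2
t=3: X=2, d=5 → death, X_4=1
t=4: X=1, d=5 → death, X_5=0
t=5: X=0, d=1 → birth, X_6=1
t=6: X=1, d=5 → death, X_7=0
t=7: X=0, d=3 → birth, X_8=1
t=8: X=1, d=0 → birth, X_9=2
t=9: X=2, d=2 → birth, X_10=3
t=10: X=3, d=4 → birth, X_11=4
t=11: X=4, d=2 → birth, X_12=5
t=12: X=5, d=1 → birth, X_13=6
t=13: X=6, d=2 → birth, X_14=7
t=14: X=7, d=0 → birth, X_15=8
t=15: X=8, d=1 → birth, X_16=9

yes


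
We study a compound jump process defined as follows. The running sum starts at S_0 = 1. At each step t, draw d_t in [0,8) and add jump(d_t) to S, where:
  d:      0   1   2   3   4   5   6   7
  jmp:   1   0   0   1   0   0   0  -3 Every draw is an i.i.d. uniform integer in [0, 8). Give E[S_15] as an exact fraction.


-7/8

Outcome values over d=0..7: [1, 0, 0, 1, 0, 0, 0, -3]
Σy = -1, Σy² = 11, M = 8
μ = -1/8 = -1/8,  σ² = 11/8 − (-1/8)² = 87/64
E[S_15] = 1 + 15·(-1/8) = -7/8


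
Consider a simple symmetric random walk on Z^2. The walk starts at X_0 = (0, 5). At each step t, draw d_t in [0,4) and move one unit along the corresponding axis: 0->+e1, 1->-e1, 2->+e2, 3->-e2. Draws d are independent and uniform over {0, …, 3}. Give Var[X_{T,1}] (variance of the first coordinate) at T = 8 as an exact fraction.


Outcome values over d=0..3: [1, -1, 0, 0]
Σy = 0, Σy² = 2, M = 4
μ = 0/4 = 0,  σ² = 2/4 − (0)² = 1/2
Independent increments: Var[X_8] = 8·σ² = 8·(1/2) = 4

4


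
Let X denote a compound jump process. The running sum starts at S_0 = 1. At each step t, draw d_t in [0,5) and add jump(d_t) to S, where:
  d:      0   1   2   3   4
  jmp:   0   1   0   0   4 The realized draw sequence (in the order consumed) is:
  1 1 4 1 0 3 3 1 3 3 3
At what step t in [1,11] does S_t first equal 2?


1

t=0: S=1, d=1, jump=1, S_1=2
t=1: S=2, d=1, jump=1, S_2=3
t=2: S=3, d=4, jump=4, S_3=7
t=3: S=7, d=1, jump=1, S_4=8
t=4: S=8, d=0, jump=0, S_5=8
t=5: S=8, d=3, jump=0, S_6=8
t=6: S=8, d=3, jump=0, S_7=8
t=7: S=8, d=1, jump=1, S_8=9
t=8: S=9, d=3, jump=0, S_9=9
t=9: S=9, d=3, jump=0, S_10=9
t=10: S=9, d=3, jump=0, S_11=9


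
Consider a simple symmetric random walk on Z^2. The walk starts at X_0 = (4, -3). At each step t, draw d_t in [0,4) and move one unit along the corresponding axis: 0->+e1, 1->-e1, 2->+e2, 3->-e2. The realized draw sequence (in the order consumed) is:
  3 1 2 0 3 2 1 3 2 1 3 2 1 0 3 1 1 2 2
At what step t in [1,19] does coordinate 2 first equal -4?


1

t=0: X=(4, -3), d=3 → -e2, X_1=(4, -4)
t=1: X=(4, -4), d=1 → -e1, X_2=(3, -4)
t=2: X=(3, -4), d=2 → +e2, X_3=(3, -3)
t=3: X=(3, -3), d=0 → +e1, X_4=(4, -3)
t=4: X=(4, -3), d=3 → -e2, X_5=(4, -4)
t=5: X=(4, -4), d=2 → +e2, X_6=(4, -3)
t=6: X=(4, -3), d=1 → -e1, X_7=(3, -3)
t=7: X=(3, -3), d=3 → -e2, X_8=(3, -4)
t=8: X=(3, -4), d=2 → +e2, X_9=(3, -3)
t=9: X=(3, -3), d=1 → -e1, X_10=(2, -3)
t=10: X=(2, -3), d=3 → -e2, X_11=(2, -4)
t=11: X=(2, -4), d=2 → +e2, X_12=(2, -3)
t=12: X=(2, -3), d=1 → -e1, X_13=(1, -3)
t=13: X=(1, -3), d=0 → +e1, X_14=(2, -3)
t=14: X=(2, -3), d=3 → -e2, X_15=(2, -4)
t=15: X=(2, -4), d=1 → -e1, X_16=(1, -4)
t=16: X=(1, -4), d=1 → -e1, X_17=(0, -4)
t=17: X=(0, -4), d=2 → +e2, X_18=(0, -3)
t=18: X=(0, -3), d=2 → +e2, X_19=(0, -2)


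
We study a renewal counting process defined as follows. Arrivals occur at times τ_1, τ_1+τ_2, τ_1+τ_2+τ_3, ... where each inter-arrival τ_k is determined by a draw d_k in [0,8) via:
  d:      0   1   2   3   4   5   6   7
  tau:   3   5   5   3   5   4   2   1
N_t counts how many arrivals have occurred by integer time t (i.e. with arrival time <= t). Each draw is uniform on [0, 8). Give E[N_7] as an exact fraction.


3558585/2097152

Inter-arrival values over d=0..7: [3, 5, 5, 3, 5, 4, 2, 1]
Each d has probability 1/8, so the pmf of τ is: f(1) = 1/8, f(2) = 1/8, f(3) = 1/4, f(4) = 1/8, f(5) = 3/8
Renewal equation for m(n) = E[N_n]: condition on τ_1 = k (if k <= n, one arrival plus a fresh copy on the remaining n−k steps): m(n) = F(n) + Σ_{k<=n} f(k)·m(n−k), where F(n) = P(τ <= n) and m(0) = 0
m(1) = F(1) = 1/8
m(2) = F(2) + f(1)·m(1) = 1/4 + 1/8·1/8 = 17/64
m(3) = F(3) + f(1)·m(2) + f(2)·m(1) = 1/2 + 1/8·17/64 + 1/8·1/8 = 281/512
m(4) = F(4) + f(1)·m(3) + f(2)·m(2) + f(3)·m(1) = 5/8 + 1/8·281/512 + 1/8·17/64 + 1/4·1/8 = 3105/4096
m(5) = F(5) + f(1)·m(4) + f(2)·m(3) + f(3)·m(2) + f(4)·m(1) = 1 + 1/8·3105/4096 + 1/8·281/512 + 1/4·17/64 + 1/8·1/8 = 40809/32768
m(6) = F(6) + f(1)·m(5) + f(2)·m(4) + f(3)·m(3) + f(4)·m(2) + f(5)·m(1) = 1 + 1/8·40809/32768 + 1/8·3105/4096 + 1/4·281/512 + 1/8·17/64 + 3/8·1/8 = 384753/262144
m(7) = F(7) + f(1)·m(6) + f(2)·m(5) + f(3)·m(4) + f(4)·m(3) + f(5)·m(2) = 1 + 1/8·384753/262144 + 1/8·40809/32768 + 1/4·3105/4096 + 1/8·281/512 + 3/8·17/64 = 3558585/2097152
E[N_7] = m(7) = 3558585/2097152


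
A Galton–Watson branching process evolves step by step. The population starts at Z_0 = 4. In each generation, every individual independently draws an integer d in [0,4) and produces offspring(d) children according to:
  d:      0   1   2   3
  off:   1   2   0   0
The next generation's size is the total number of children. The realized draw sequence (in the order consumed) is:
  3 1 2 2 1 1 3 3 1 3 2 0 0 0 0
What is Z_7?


1

gen 0: Z_0=4, draws=[3, 1, 2, 2], offspring=[0, 2, 0, 0], Z_1=2
gen 1: Z_1=2, draws=[1, 1], offspring=[2, 2], Z_2=4
gen 2: Z_2=4, draws=[3, 3, 1, 3], offspring=[0, 0, 2, 0], Z_3=2
gen 3: Z_3=2, draws=[2, 0], offspring=[0, 1], Z_4=1
gen 4: Z_4=1, draws=[0], offspring=[1], Z_5=1
gen 5: Z_5=1, draws=[0], offspring=[1], Z_6=1
gen 6: Z_6=1, draws=[0], offspring=[1], Z_7=1


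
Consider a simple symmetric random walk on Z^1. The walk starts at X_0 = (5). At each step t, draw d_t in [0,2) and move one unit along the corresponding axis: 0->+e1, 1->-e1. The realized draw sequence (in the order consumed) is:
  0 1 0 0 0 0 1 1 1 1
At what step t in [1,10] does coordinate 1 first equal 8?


t=0: X=(5), d=0 → +e1, X_1=(6)
t=1: X=(6), d=1 → -e1, X_2=(5)
t=2: X=(5), d=0 → +e1, X_3=(6)
t=3: X=(6), d=0 → +e1, X_4=(7)
t=4: X=(7), d=0 → +e1, X_5=(8)
t=5: X=(8), d=0 → +e1, X_6=(9)
t=6: X=(9), d=1 → -e1, X_7=(8)
t=7: X=(8), d=1 → -e1, X_8=(7)
t=8: X=(7), d=1 → -e1, X_9=(6)
t=9: X=(6), d=1 → -e1, X_10=(5)

5


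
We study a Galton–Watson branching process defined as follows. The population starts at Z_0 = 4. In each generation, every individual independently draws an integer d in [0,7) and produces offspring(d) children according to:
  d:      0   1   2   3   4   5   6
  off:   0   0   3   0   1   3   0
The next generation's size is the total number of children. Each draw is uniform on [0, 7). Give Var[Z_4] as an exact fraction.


Outcome values over d=0..6: [0, 0, 3, 0, 1, 3, 0]
Σy = 7, Σy² = 19, M = 7
μ = 7/7 = 1,  σ² = 19/7 − (1)² = 12/7
V_0 = 0, E_0 = 4
V_1 = 12/7·E_0 + (1)²·V_0 = 48/7;  E_1 = 4
V_2 = 12/7·E_1 + (1)²·V_1 = 96/7;  E_2 = 4
V_3 = 12/7·E_2 + (1)²·V_2 = 144/7;  E_3 = 4
V_4 = 12/7·E_3 + (1)²·V_3 = 192/7;  E_4 = 4

192/7


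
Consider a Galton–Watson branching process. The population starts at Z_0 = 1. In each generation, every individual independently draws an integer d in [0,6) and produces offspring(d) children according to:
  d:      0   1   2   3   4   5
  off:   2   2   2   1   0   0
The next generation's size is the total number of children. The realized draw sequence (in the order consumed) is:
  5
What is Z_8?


gen 0: Z_0=1, draws=[5], offspring=[0], Z_1=0
gen 1: Z_1=0, draws=[], offspring=[], Z_2=0
gen 2: Z_2=0, draws=[], offspring=[], Z_3=0
gen 3: Z_3=0, draws=[], offspring=[], Z_4=0
gen 4: Z_4=0, draws=[], offspring=[], Z_5=0
gen 5: Z_5=0, draws=[], offspring=[], Z_6=0
gen 6: Z_6=0, draws=[], offspring=[], Z_7=0
gen 7: Z_7=0, draws=[], offspring=[], Z_8=0

0


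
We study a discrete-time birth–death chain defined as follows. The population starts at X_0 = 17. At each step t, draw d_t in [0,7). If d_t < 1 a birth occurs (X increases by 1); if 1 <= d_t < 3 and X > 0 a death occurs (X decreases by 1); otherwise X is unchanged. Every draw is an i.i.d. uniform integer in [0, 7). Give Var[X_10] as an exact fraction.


200/49

X can drop by at most 1 per step and X_0 = 17 > T = 10, so X_t >= 17 − t >= 7 > 0 for every t <= 10: the floor at 0 (the 'and X > 0' condition) never binds. Hence X_10 = X_0 + Σ_{t<10} Y_t with i.i.d. increments Y_t = y(d_t) ∈ {+1, −1, 0}.
Outcome values over d=0..6: [1, -1, -1, 0, 0, 0, 0]
Σy = -1, Σy² = 3, M = 7
μ = -1/7 = -1/7,  σ² = 3/7 − (-1/7)² = 20/49
Independent increments: Var[X_10] = 10·σ² = 10·(20/49) = 200/49


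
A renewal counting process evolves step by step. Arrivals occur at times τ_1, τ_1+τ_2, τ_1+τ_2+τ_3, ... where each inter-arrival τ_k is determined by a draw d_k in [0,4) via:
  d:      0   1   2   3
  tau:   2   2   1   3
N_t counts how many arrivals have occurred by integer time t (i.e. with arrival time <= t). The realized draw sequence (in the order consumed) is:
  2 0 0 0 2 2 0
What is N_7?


4

draw d_1=2: τ_1=1, arrival time A_1=1
draw d_2=0: τ_2=2, arrival time A_2=3
draw d_3=0: τ_3=2, arrival time A_3=5
draw d_4=0: τ_4=2, arrival time A_4=7
draw d_5=2: τ_5=1, arrival time A_5=8
draw d_6=2: τ_6=1, arrival time A_6=9
draw d_7=0: τ_7=2, arrival time A_7=11
N_t over t=0..7: 0:0 1:1 2:1 3:2 4:2 5:3 6:3 7:4


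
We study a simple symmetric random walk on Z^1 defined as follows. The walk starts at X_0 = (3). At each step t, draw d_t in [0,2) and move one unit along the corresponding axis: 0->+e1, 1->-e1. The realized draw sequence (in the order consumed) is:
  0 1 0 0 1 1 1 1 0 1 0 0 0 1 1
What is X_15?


t=0: X=(3), d=0 → +e1, X_1=(4)
t=1: X=(4), d=1 → -e1, X_2=(3)
t=2: X=(3), d=0 → +e1, X_3=(4)
t=3: X=(4), d=0 → +e1, X_4=(5)
t=4: X=(5), d=1 → -e1, X_5=(4)
t=5: X=(4), d=1 → -e1, X_6=(3)
t=6: X=(3), d=1 → -e1, X_7=(2)
t=7: X=(2), d=1 → -e1, X_8=(1)
t=8: X=(1), d=0 → +e1, X_9=(2)
t=9: X=(2), d=1 → -e1, X_10=(1)
t=10: X=(1), d=0 → +e1, X_11=(2)
t=11: X=(2), d=0 → +e1, X_12=(3)
t=12: X=(3), d=0 → +e1, X_13=(4)
t=13: X=(4), d=1 → -e1, X_14=(3)
t=14: X=(3), d=1 → -e1, X_15=(2)

(2)


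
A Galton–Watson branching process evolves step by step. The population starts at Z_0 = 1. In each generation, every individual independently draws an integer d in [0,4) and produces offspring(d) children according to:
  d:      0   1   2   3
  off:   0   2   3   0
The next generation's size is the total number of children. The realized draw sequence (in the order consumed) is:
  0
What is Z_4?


gen 0: Z_0=1, draws=[0], offspring=[0], Z_1=0
gen 1: Z_1=0, draws=[], offspring=[], Z_2=0
gen 2: Z_2=0, draws=[], offspring=[], Z_3=0
gen 3: Z_3=0, draws=[], offspring=[], Z_4=0

0


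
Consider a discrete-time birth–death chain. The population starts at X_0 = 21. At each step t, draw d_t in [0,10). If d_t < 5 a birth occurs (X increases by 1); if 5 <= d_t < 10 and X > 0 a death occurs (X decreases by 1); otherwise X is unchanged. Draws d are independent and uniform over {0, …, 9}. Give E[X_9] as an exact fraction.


21

X can drop by at most 1 per step and X_0 = 21 > T = 9, so X_t >= 21 − t >= 12 > 0 for every t <= 9: the floor at 0 (the 'and X > 0' condition) never binds. Hence X_9 = X_0 + Σ_{t<9} Y_t with i.i.d. increments Y_t = y(d_t) ∈ {+1, −1, 0}.
Outcome values over d=0..9: [1, 1, 1, 1, 1, -1, -1, -1, -1, -1]
Σy = 0, Σy² = 10, M = 10
μ = 0/10 = 0,  σ² = 10/10 − (0)² = 1
E[X_9] = 21 + 9·(0) = 21
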